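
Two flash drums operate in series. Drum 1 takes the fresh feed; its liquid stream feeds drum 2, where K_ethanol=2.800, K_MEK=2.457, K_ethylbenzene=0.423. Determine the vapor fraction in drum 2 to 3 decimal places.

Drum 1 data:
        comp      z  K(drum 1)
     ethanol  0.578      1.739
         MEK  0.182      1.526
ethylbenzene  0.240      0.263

Drum 1:
Let ψ₁ = V/F and solve Σ zᵢ(Kᵢ−1)/(1+ψ₁(Kᵢ−1)) = 0.
Feasibility: ΣzᵢKᵢ = 1.346, Σzᵢ/Kᵢ = 1.364 — both > 1, two phases present.
Newton–Raphson from ψ₁ = 0.36:
  ψ₁ = 0.360: g = 0.1771, g' = -0.474 → ψ₁ = 0.734
  ψ₁ = 0.734: g = -0.0390, g' = -0.777 → ψ₁ = 0.683
  ψ₁ = 0.683: g = -0.0021, g' = -0.696 → ψ₁ = 0.680
Converged at ψ₁ = 0.680.
Drum-1 compositions:
  ethanol: x = 0.385, y = 0.669
  MEK: x = 0.134, y = 0.205
  ethylbenzene: x = 0.481, y = 0.127
Drum-2 feed = drum-1 liquid: z₂ = (0.3846, 0.1340, 0.4813).
Drum 2:
Material balance + equilibrium reduce to Σ zᵢ(Kᵢ−1)/(1+ψ₂(Kᵢ−1)) = 0.
g(0) = ΣzᵢKᵢ − 1 = 0.610 and g(1) = 1 − Σzᵢ/Kᵢ = -0.330, so a root lies in (0, 1).
Iterate (Newton) starting at ψ₂ = 0.41:
  ψ₂ = 0.410: g = 0.1568, g' = -0.799 → ψ₂ = 0.606
  ψ₂ = 0.606: g = 0.0076, g' = -0.744 → ψ₂ = 0.616
Converged at ψ₂ = 0.616.
  ethanol: x = 0.182, y = 0.510
  MEK: x = 0.071, y = 0.173
  ethylbenzene: x = 0.747, y = 0.316

V/F (drum 2) = 0.616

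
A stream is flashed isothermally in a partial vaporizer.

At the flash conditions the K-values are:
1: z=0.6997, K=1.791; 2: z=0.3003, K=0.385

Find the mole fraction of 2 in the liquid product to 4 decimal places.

x_2 = 0.5626

Binary case is linear: z₁(K₁−1)(1+ψ(K₂−1)) + z₂(K₂−1)(1+ψ(K₁−1)) = 0
⇒ ψ = [z₁(K₁−1)+z₂(K₂−1)] / [−(K₁−1)(K₂−1)] = 0.36878/0.48646 = 0.7581
Compositions from xᵢ = zᵢ/(1+ψ(Kᵢ−1)), yᵢ = Kᵢxᵢ:
  1: x = 0.4374, y = 0.7834
  2: x = 0.5626, y = 0.2166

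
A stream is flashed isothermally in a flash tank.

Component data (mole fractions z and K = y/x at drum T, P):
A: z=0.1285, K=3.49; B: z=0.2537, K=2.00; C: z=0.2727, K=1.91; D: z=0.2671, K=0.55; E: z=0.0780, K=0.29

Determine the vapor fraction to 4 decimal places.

Rachford–Rice: g(ψ) = Σ zᵢ(Kᵢ−1)/(1+ψ(Kᵢ−1)) = 0.
Feasibility: ΣzᵢKᵢ = 1.6462, Σzᵢ/Kᵢ = 1.0610 — both > 1, two phases present.
Newton–Raphson from ψ = 0.6:
  ψ = 0.6000: g = 0.18624, g' = -0.5425 → ψ = 0.9433
  ψ = 0.9433: g = -0.01690, g' = -0.7274 → ψ = 0.9201
  ψ = 0.9201: g = -0.00040, g' = -0.6938 → ψ = 0.9195
Converged at ψ = 0.9195.

ψ = 0.9195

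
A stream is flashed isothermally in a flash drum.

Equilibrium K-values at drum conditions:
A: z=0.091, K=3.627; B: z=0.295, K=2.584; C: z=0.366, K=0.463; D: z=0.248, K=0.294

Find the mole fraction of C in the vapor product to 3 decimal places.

y_C = 0.201

Material balance + equilibrium reduce to Σ zᵢ(Kᵢ−1)/(1+V/F(Kᵢ−1)) = 0.
Feasibility: ΣzᵢKᵢ = 1.335, Σzᵢ/Kᵢ = 1.773 — both > 1, two phases present.
Iterate (Newton) starting at V/F = 0.5:
  V/F = 0.500: g = -0.1752, g' = -0.840 → V/F = 0.292
  V/F = 0.292: g = 0.0016, g' = -0.892 → V/F = 0.293
Converged at V/F = 0.293.
Compositions from xᵢ = zᵢ/(1+V/F(Kᵢ−1)), yᵢ = Kᵢxᵢ:
  A: x = 0.051, y = 0.186
  B: x = 0.201, y = 0.520
  C: x = 0.434, y = 0.201
  D: x = 0.313, y = 0.092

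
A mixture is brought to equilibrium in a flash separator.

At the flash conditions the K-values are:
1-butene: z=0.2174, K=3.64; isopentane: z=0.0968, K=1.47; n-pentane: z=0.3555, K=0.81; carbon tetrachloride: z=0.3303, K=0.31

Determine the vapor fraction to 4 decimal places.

Rachford–Rice: g(ψ) = Σ zᵢ(Kᵢ−1)/(1+ψ(Kᵢ−1)) = 0.
Feasibility: ΣzᵢKᵢ = 1.3240, Σzᵢ/Kᵢ = 1.6299 — both > 1, two phases present.
Iterate (Newton) starting at ψ = 0.65:
  ψ = 0.6500: g = -0.24415, g' = -0.7517 → ψ = 0.3252
  ψ = 0.3252: g = -0.01756, g' = -0.7307 → ψ = 0.3012
  ψ = 0.3012: g = 0.00024, g' = -0.7516 → ψ = 0.3015
Converged at ψ = 0.3015.

ψ = 0.3015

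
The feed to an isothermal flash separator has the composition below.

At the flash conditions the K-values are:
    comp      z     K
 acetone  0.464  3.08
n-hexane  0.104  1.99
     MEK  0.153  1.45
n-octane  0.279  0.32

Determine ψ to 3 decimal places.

ψ = 0.855

Let ψ = V/F and solve Σ zᵢ(Kᵢ−1)/(1+ψ(Kᵢ−1)) = 0.
g(0) = ΣzᵢKᵢ − 1 = 0.947 and g(1) = 1 − Σzᵢ/Kᵢ = -0.180, so a root lies in (0, 1).
Newton iteration, ψ⁰ = 0.5:
  ψ = 0.500: g = 0.3107, g' = -0.845 → ψ = 0.868
  ψ = 0.868: g = -0.0139, g' = -1.069 → ψ = 0.855
Converged at ψ = 0.855.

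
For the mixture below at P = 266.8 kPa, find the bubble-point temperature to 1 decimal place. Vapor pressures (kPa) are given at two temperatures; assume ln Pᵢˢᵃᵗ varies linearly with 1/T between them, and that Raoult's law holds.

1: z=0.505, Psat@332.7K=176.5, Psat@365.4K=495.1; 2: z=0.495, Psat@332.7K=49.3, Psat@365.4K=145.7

T = 359.0 K

Bubble-point temperature: ΣzᵢPᵢˢᵃᵗ(T) = P. Interpolate ln Pᵢˢᵃᵗ = aᵢ + bᵢ/T.
  T = 332.7 K: ΣzᵢPᵢˢᵃᵗ = 113.54 kPa
  T = 365.4 K: ΣzᵢPᵢˢᵃᵗ = 322.15 kPa
  T = 349.0 K: ΣzᵢPᵢˢᵃᵗ = 195.65 kPa
  T = 357.2 K: ΣzᵢPᵢˢᵃᵗ = 252.49 kPa
  T = 361.3 K: ΣzᵢPᵢˢᵃᵗ = 285.60 kPa
  T = 359.2 K: ΣzᵢPᵢˢᵃᵗ = 268.23 kPa
Interpolating between 357.2 K and 359.2 K gives T ≈ 359.0 K.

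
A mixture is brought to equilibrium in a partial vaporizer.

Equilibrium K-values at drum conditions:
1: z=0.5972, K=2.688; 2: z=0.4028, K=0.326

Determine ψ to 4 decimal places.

Material balance + equilibrium reduce to Σ zᵢ(Kᵢ−1)/(1+ψ(Kᵢ−1)) = 0.
Check two-phase: ΣzᵢKᵢ = 1.7366 > 1 and Σzᵢ/Kᵢ = 1.4578 > 1, so g(0) = 0.7366 > 0 and g(1) = -0.4578 < 0.
Iterate (Newton) starting at ψ = 0.5:
  ψ = 0.5000: g = 0.13719, g' = -0.9167 → ψ = 0.6497
  ψ = 0.6497: g = -0.00216, g' = -0.9662 → ψ = 0.6474
Converged at ψ = 0.6474.

ψ = 0.6474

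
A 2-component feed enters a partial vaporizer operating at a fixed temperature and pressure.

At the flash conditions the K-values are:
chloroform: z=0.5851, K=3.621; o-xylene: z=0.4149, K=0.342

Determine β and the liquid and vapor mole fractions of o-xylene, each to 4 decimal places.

Newton iteration, β⁰ = 0.53:
  β = 0.5300: g = 0.22269, g' = -1.1277 → β = 0.7275
  β = 0.7275: g = 0.00391, g' = -1.1367 → β = 0.7309
Converged at β = 0.7309.
Compositions from xᵢ = zᵢ/(1+β(Kᵢ−1)), yᵢ = Kᵢxᵢ:
  chloroform: x = 0.2007, y = 0.7266
  o-xylene: x = 0.7993, y = 0.2734

β = 0.7309, x_o-xylene = 0.7993, y_o-xylene = 0.2734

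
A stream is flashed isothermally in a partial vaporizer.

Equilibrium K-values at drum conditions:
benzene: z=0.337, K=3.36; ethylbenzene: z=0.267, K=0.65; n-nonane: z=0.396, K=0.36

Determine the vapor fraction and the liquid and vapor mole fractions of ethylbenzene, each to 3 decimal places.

Material balance + equilibrium reduce to Σ zᵢ(Kᵢ−1)/(1+ψ(Kᵢ−1)) = 0.
Feasibility: ΣzᵢKᵢ = 1.448, Σzᵢ/Kᵢ = 1.611 — both > 1, two phases present.
Iterate (Newton) starting at ψ = 0.67:
  ψ = 0.670: g = -0.2577, g' = -0.835 → ψ = 0.361
  ψ = 0.361: g = -0.0074, g' = -0.864 → ψ = 0.353
Converged at ψ = 0.353.
Compositions from xᵢ = zᵢ/(1+ψ(Kᵢ−1)), yᵢ = Kᵢxᵢ:
  benzene: x = 0.184, y = 0.618
  ethylbenzene: x = 0.305, y = 0.198
  n-nonane: x = 0.511, y = 0.184

ψ = 0.353, x_ethylbenzene = 0.305, y_ethylbenzene = 0.198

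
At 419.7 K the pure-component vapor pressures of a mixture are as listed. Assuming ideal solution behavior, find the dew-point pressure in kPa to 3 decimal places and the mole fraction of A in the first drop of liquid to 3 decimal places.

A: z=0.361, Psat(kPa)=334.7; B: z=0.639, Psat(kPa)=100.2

At the dew point ψ → 1, so Σzᵢ/Kᵢ = 1 with Kᵢ = Pᵢˢᵃᵗ/P ⇒ 1/P = Σzᵢ/Pᵢˢᵃᵗ.
1/P = 0.361/334.7 + 0.639/100.2 = 0.007456 ⇒ P = 134.123 kPa
xᵢ = zᵢP/Pᵢˢᵃᵗ ⇒ x_A = 0.361·134.123/334.7 = 0.145

Pdew = 134.123 kPa, x_A = 0.145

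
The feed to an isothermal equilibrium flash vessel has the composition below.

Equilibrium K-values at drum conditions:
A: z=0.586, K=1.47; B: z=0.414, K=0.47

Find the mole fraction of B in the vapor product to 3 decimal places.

Iterate (Newton) starting at V/F = 0.57:
  V/F = 0.570: g = -0.0972, g' = -0.319 → V/F = 0.266
  V/F = 0.266: g = -0.0105, g' = -0.260 → V/F = 0.225
Converged at V/F = 0.225.
Compositions from xᵢ = zᵢ/(1+V/F(Kᵢ−1)), yᵢ = Kᵢxᵢ:
  A: x = 0.530, y = 0.779
  B: x = 0.470, y = 0.221

y_B = 0.221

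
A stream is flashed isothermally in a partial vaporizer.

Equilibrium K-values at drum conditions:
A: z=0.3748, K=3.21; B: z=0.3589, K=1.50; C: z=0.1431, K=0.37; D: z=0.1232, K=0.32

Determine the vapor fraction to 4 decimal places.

Material balance + equilibrium reduce to Σ zᵢ(Kᵢ−1)/(1+ψ(Kᵢ−1)) = 0.
Check two-phase: ΣzᵢKᵢ = 1.8338 > 1 and Σzᵢ/Kᵢ = 1.1278 > 1, so g(0) = 0.8338 > 0 and g(1) = -0.1278 < 0.
Iterate (Newton) starting at ψ = 0.5:
  ψ = 0.5000: g = 0.27851, g' = -0.7224 → ψ = 0.8856
  ψ = 0.8856: g = -0.01002, g' = -0.9030 → ψ = 0.8745
  ψ = 0.8745: g = -0.00010, g' = -0.8846 → ψ = 0.8743
Converged at ψ = 0.8743.

ψ = 0.8743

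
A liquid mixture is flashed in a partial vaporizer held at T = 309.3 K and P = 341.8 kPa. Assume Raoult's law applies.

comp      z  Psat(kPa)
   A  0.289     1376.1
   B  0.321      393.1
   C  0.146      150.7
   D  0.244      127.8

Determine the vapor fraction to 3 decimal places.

Raoult's law: Kᵢ = Pᵢˢᵃᵗ/P = Pᵢˢᵃᵗ/341.8.
  K_A = 1376.1/341.8 = 4.02604, K_B = 393.1/341.8 = 1.15009, K_C = 150.7/341.8 = 0.44090, K_D = 127.8/341.8 = 0.37390
Material balance + equilibrium reduce to Σ zᵢ(Kᵢ−1)/(1+ψ(Kᵢ−1)) = 0.
Check two-phase: ΣzᵢKᵢ = 1.688 > 1 and Σzᵢ/Kᵢ = 1.335 > 1, so g(0) = 0.688 > 0 and g(1) = -0.335 < 0.
Iterate (Newton) starting at ψ = 0.46:
  ψ = 0.460: g = 0.0862, g' = -0.740 → ψ = 0.576
  ψ = 0.576: g = 0.0035, g' = -0.691 → ψ = 0.582
Converged at ψ = 0.582.

ψ = 0.582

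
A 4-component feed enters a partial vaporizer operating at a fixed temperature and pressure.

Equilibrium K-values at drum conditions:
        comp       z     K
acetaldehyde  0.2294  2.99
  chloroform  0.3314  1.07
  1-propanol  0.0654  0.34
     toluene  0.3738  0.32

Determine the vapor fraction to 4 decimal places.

Let ψ = V/F and solve Σ zᵢ(Kᵢ−1)/(1+ψ(Kᵢ−1)) = 0.
Feasibility: ΣzᵢKᵢ = 1.1824, Σzᵢ/Kᵢ = 1.7469 — both > 1, two phases present.
Newton iteration, ψ⁰ = 0.5:
  ψ = 0.5000: g = -0.19831, g' = -0.6900 → ψ = 0.2126
  ψ = 0.2126: g = -0.00371, g' = -0.7249 → ψ = 0.2075
Converged at ψ = 0.2075.

ψ = 0.2075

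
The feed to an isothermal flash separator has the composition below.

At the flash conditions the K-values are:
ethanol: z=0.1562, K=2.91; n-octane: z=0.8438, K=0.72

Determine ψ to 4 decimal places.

Rachford–Rice: g(ψ) = Σ zᵢ(Kᵢ−1)/(1+ψ(Kᵢ−1)) = 0.
Feasibility: ΣzᵢKᵢ = 1.0621, Σzᵢ/Kᵢ = 1.2256 — both > 1, two phases present.
Binary case is linear: z₁(K₁−1)(1+ψ(K₂−1)) + z₂(K₂−1)(1+ψ(K₁−1)) = 0
⇒ ψ = [z₁(K₁−1)+z₂(K₂−1)] / [−(K₁−1)(K₂−1)] = 0.06208/0.53480 = 0.1161

ψ = 0.1161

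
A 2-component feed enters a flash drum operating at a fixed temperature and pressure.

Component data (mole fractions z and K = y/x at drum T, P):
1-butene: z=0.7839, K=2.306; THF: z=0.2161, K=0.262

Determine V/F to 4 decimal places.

V/F = 0.8967

Material balance + equilibrium reduce to Σ zᵢ(Kᵢ−1)/(1+V/F(Kᵢ−1)) = 0.
g(0) = ΣzᵢKᵢ − 1 = 0.8643 and g(1) = 1 − Σzᵢ/Kᵢ = -0.1647, so a root lies in (0, 1).
Binary case is linear: z₁(K₁−1)(1+V/F(K₂−1)) + z₂(K₂−1)(1+V/F(K₁−1)) = 0
⇒ V/F = [z₁(K₁−1)+z₂(K₂−1)] / [−(K₁−1)(K₂−1)] = 0.86429/0.96383 = 0.8967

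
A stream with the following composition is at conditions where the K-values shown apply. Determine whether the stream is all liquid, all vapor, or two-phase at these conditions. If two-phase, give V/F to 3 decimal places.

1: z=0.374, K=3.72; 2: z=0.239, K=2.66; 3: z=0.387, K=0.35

ΣzᵢKᵢ = 2.162; Σzᵢ/Kᵢ = 1.296.
Both exceed 1, so a two-phase solution exists.
Material balance + equilibrium reduce to Σ zᵢ(Kᵢ−1)/(1+ψ(Kᵢ−1)) = 0.
Iterate (Newton) starting at ψ = 0.42:
  ψ = 0.420: g = 0.3626, g' = -1.141 → ψ = 0.738
  ψ = 0.738: g = 0.0333, g' = -1.043 → ψ = 0.770
  ψ = 0.770: g = -0.0004, g' = -1.071 → ψ = 0.769
Converged at ψ = 0.769.

two-phase, V/F = 0.769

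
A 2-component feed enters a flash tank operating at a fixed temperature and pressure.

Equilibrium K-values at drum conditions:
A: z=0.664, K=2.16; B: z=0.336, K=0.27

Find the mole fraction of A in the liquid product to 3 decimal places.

Rachford–Rice: g(V/F) = Σ zᵢ(Kᵢ−1)/(1+V/F(Kᵢ−1)) = 0.
Check two-phase: ΣzᵢKᵢ = 1.525 > 1 and Σzᵢ/Kᵢ = 1.552 > 1, so g(0) = 0.525 > 0 and g(1) = -0.552 < 0.
Newton–Raphson from V/F = 0.5:
  V/F = 0.500: g = 0.1012, g' = -0.802 → V/F = 0.626
  V/F = 0.626: g = -0.0057, g' = -0.907 → V/F = 0.620
Converged at V/F = 0.620.
Compositions from xᵢ = zᵢ/(1+V/F(Kᵢ−1)), yᵢ = Kᵢxᵢ:
  A: x = 0.386, y = 0.834
  B: x = 0.614, y = 0.166

x_A = 0.386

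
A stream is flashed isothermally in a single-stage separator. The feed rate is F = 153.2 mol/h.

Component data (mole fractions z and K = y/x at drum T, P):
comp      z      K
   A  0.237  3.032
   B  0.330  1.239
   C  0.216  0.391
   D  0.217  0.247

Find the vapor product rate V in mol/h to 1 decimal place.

Iterate (Newton) starting at V/F = 0.45:
  V/F = 0.450: g = -0.1056, g' = -0.716 → V/F = 0.303
  V/F = 0.303: g = -0.0011, g' = -0.718 → V/F = 0.301
Converged at V/F = 0.301.
Then V = V/F·F = 0.3010·153.2 = 46.1 mol/h and L = F − V = 107.1 mol/h.

V = 46.1 mol/h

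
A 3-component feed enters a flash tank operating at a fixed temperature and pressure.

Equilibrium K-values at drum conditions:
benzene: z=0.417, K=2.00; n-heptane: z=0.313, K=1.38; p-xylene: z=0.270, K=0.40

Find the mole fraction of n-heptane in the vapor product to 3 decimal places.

y_n-heptane = 0.329

Rachford–Rice: g(V/F) = Σ zᵢ(Kᵢ−1)/(1+V/F(Kᵢ−1)) = 0.
Check two-phase: ΣzᵢKᵢ = 1.374 > 1 and Σzᵢ/Kᵢ = 1.110 > 1, so g(0) = 0.374 > 0 and g(1) = -0.110 < 0.
Newton–Raphson from V/F = 0.5:
  V/F = 0.500: g = 0.1465, g' = -0.416 → V/F = 0.853
  V/F = 0.853: g = -0.0167, g' = -0.555 → V/F = 0.822
Converged at V/F = 0.822.
Compositions from xᵢ = zᵢ/(1+V/F(Kᵢ−1)), yᵢ = Kᵢxᵢ:
  benzene: x = 0.229, y = 0.458
  n-heptane: x = 0.239, y = 0.329
  p-xylene: x = 0.533, y = 0.213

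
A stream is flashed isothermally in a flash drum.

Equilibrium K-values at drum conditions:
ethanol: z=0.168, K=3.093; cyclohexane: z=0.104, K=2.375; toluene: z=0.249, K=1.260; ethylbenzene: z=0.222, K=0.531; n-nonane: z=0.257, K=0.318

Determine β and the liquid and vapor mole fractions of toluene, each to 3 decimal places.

Rachford–Rice: g(β) = Σ zᵢ(Kᵢ−1)/(1+β(Kᵢ−1)) = 0.
g(0) = ΣzᵢKᵢ − 1 = 0.280 and g(1) = 1 − Σzᵢ/Kᵢ = -0.522, so a root lies in (0, 1).
Newton–Raphson from β = 0.5:
  β = 0.500: g = -0.0881, g' = -0.617 → β = 0.357
  β = 0.357: g = -0.0004, g' = -0.623 → β = 0.356
Converged at β = 0.356.
Compositions from xᵢ = zᵢ/(1+β(Kᵢ−1)), yᵢ = Kᵢxᵢ:
  ethanol: x = 0.096, y = 0.298
  cyclohexane: x = 0.070, y = 0.166
  toluene: x = 0.228, y = 0.287
  ethylbenzene: x = 0.267, y = 0.142
  n-nonane: x = 0.340, y = 0.108

β = 0.356, x_toluene = 0.228, y_toluene = 0.287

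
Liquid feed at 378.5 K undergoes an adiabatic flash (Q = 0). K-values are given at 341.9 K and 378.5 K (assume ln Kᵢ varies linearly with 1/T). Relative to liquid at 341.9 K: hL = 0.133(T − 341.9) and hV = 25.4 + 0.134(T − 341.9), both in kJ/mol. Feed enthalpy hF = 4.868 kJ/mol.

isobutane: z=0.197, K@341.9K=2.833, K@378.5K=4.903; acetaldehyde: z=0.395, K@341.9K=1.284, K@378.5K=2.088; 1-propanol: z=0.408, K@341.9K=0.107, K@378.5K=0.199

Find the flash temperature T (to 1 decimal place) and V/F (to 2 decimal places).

Adiabatic flash: solve Rachford–Rice at each trial T, then check hF = ψ·hV(T) + (1−ψ)·hL(T).
  T = 341.9 K: K = (2.833, 1.284, 0.107), RR gives ψ = 0.116, H_out = 2.945 kJ/mol
  T = 378.5 K: K = (4.903, 2.088, 0.199), RR gives ψ = 0.495, H_out = 17.460 kJ/mol
  T = 360.2 K: K = (3.779, 1.658, 0.148), RR gives ψ = 0.344, H_out = 11.183 kJ/mol
  T = 351.0 K: K = (3.282, 1.463, 0.126), RR gives ψ = 0.244, H_out = 7.410 kJ/mol
  T = 346.4 K: K = (3.050, 1.371, 0.116), RR gives ψ = 0.184, H_out = 5.265 kJ/mol
  T = 344.1 K: K = (2.938, 1.326, 0.111), RR gives ψ = 0.150, H_out = 4.110 kJ/mol
Linear interpolation between T = 344.1 (H_out = 4.110) and T = 346.4 (H_out = 5.265) on hF = 4.868 gives T ≈ 345.6 K, at which ψ = 0.17.

T = 345.6 K, V/F = 0.17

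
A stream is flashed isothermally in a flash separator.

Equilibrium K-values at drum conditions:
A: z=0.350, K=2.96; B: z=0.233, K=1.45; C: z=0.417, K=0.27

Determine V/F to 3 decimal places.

V/F = 0.448

Rachford–Rice: g(V/F) = Σ zᵢ(Kᵢ−1)/(1+V/F(Kᵢ−1)) = 0.
Check two-phase: ΣzᵢKᵢ = 1.486 > 1 and Σzᵢ/Kᵢ = 1.823 > 1, so g(0) = 0.486 > 0 and g(1) = -0.823 < 0.
Newton–Raphson from V/F = 0.45:
  V/F = 0.450: g = -0.0016, g' = -0.905 → V/F = 0.448
Converged at V/F = 0.448.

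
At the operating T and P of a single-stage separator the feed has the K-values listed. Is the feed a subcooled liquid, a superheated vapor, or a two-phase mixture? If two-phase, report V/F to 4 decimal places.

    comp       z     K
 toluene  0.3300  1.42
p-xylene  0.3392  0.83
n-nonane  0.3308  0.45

subcooled liquid

ΣzᵢKᵢ = 0.8990; Σzᵢ/Kᵢ = 1.3762.
Since ΣzᵢKᵢ < 1 the mixture is below its bubble point — single liquid phase.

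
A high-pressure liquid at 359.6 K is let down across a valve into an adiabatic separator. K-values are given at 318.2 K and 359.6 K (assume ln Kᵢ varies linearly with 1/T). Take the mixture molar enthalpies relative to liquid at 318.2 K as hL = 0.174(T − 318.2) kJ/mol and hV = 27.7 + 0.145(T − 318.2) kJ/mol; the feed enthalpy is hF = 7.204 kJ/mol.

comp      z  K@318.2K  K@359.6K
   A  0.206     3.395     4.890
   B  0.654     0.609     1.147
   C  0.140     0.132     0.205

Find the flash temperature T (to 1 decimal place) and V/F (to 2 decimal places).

Adiabatic flash: solve Rachford–Rice at each trial T, then check hF = ψ·hV(T) + (1−ψ)·hL(T).
  T = 318.2 K: K = (3.395, 0.609, 0.132), RR gives ψ = 0.099, H_out = 2.738 kJ/mol
  T = 359.6 K: K = (4.890, 1.147, 0.205), RR gives ψ = 0.770, H_out = 27.607 kJ/mol
  T = 338.9 K: K = (4.120, 0.852, 0.167), RR gives ψ = 0.413, H_out = 14.792 kJ/mol
  T = 328.5 K: K = (3.750, 0.724, 0.149), RR gives ψ = 0.237, H_out = 8.294 kJ/mol
  T = 323.4 K: K = (3.572, 0.665, 0.140), RR gives ψ = 0.165, H_out = 5.453 kJ/mol
  T = 325.9 K: K = (3.659, 0.693, 0.144), RR gives ψ = 0.199, H_out = 6.820 kJ/mol
  T = 327.2 K: K = (3.704, 0.708, 0.147), RR gives ψ = 0.218, H_out = 7.550 kJ/mol
Linear interpolation between T = 325.9 (H_out = 6.820) and T = 327.2 (H_out = 7.550) on hF = 7.204 gives T ≈ 326.6 K, at which ψ = 0.21.

T = 326.6 K, V/F = 0.21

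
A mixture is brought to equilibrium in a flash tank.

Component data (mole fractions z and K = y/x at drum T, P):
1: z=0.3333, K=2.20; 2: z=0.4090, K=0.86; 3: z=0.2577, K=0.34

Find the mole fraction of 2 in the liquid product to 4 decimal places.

Rachford–Rice: g(ψ) = Σ zᵢ(Kᵢ−1)/(1+ψ(Kᵢ−1)) = 0.
g(0) = ΣzᵢKᵢ − 1 = 0.1726 and g(1) = 1 − Σzᵢ/Kᵢ = -0.3850, so a root lies in (0, 1).
Newton–Raphson from ψ = 0.5:
  ψ = 0.5000: g = -0.06545, g' = -0.4468 → ψ = 0.3535
  ψ = 0.3535: g = -0.00126, g' = -0.4365 → ψ = 0.3506
Converged at ψ = 0.3506.
Compositions from xᵢ = zᵢ/(1+ψ(Kᵢ−1)), yᵢ = Kᵢxᵢ:
  1: x = 0.2346, y = 0.5161
  2: x = 0.4301, y = 0.3699
  3: x = 0.3353, y = 0.1140

x_2 = 0.4301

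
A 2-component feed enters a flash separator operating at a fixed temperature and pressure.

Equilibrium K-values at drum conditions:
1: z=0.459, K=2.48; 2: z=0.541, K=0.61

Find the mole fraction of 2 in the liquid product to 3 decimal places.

Newton–Raphson from ψ = 0.5:
  ψ = 0.500: g = 0.1283, g' = -0.459 → ψ = 0.780
  ψ = 0.780: g = 0.0123, g' = -0.387 → ψ = 0.811
Converged at ψ = 0.811.
Compositions from xᵢ = zᵢ/(1+ψ(Kᵢ−1)), yᵢ = Kᵢxᵢ:
  1: x = 0.209, y = 0.517
  2: x = 0.791, y = 0.483

x_2 = 0.791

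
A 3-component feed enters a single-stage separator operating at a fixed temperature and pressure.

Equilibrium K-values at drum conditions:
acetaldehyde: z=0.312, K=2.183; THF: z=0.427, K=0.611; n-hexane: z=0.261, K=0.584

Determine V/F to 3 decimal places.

Newton–Raphson from V/F = 0.48:
  V/F = 0.480: g = -0.1045, g' = -0.346 → V/F = 0.178
  V/F = 0.178: g = 0.0092, g' = -0.425 → V/F = 0.200
Converged at V/F = 0.200.

V/F = 0.200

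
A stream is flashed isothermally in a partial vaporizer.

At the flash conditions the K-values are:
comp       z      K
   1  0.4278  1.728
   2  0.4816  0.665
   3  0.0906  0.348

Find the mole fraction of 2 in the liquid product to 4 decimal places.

Rachford–Rice: g(ψ) = Σ zᵢ(Kᵢ−1)/(1+ψ(Kᵢ−1)) = 0.
g(0) = ΣzᵢKᵢ − 1 = 0.0910 and g(1) = 1 − Σzᵢ/Kᵢ = -0.2321, so a root lies in (0, 1).
Newton–Raphson from ψ = 0.56:
  ψ = 0.5600: g = -0.07039, g' = -0.2919 → ψ = 0.3188
  ψ = 0.3188: g = -0.00243, g' = -0.2785 → ψ = 0.3101
Converged at ψ = 0.3101.
Compositions from xᵢ = zᵢ/(1+ψ(Kᵢ−1)), yᵢ = Kᵢxᵢ:
  1: x = 0.3490, y = 0.6031
  2: x = 0.5374, y = 0.3574
  3: x = 0.1136, y = 0.0395

x_2 = 0.5374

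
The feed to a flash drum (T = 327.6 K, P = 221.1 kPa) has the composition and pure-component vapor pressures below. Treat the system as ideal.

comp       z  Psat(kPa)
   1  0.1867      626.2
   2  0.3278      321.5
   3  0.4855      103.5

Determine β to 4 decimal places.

β = 0.3903

Raoult's law: Kᵢ = Pᵢˢᵃᵗ/P = Pᵢˢᵃᵗ/221.1.
  K_1 = 626.2/221.1 = 2.832203, K_2 = 321.5/221.1 = 1.454093, K_3 = 103.5/221.1 = 0.468114
Newton iteration, β⁰ = 0.5:
  β = 0.5000: g = -0.05195, g' = -0.4705 → β = 0.3896
  β = 0.3896: g = 0.00035, g' = -0.4807 → β = 0.3903
Converged at β = 0.3903.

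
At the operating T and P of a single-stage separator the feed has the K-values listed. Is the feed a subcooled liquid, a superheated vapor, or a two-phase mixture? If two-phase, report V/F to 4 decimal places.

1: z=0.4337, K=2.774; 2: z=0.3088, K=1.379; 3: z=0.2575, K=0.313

two-phase, V/F = 0.8173

ΣzᵢKᵢ = 1.7095; Σzᵢ/Kᵢ = 1.2030.
Both exceed 1, so a two-phase solution exists.
Rachford–Rice: g(ψ) = Σ zᵢ(Kᵢ−1)/(1+ψ(Kᵢ−1)) = 0.
Newton–Raphson from ψ = 0.5:
  ψ = 0.5000: g = 0.23666, g' = -0.6966 → ψ = 0.8397
  ψ = 0.8397: g = -0.02028, g' = -0.9246 → ψ = 0.8178
  ψ = 0.8178: g = -0.00043, g' = -0.8861 → ψ = 0.8173
Converged at ψ = 0.8173.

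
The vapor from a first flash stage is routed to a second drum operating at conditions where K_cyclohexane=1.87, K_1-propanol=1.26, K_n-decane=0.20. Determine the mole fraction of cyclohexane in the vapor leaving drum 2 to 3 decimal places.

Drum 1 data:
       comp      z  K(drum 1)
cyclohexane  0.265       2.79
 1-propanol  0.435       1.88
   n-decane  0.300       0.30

y_cyclohexane (drum 2) = 0.388

Drum 1:
Newton–Raphson from ψ₁ = 0.5:
  ψ₁ = 0.500: g = 0.1931, g' = -0.747 → ψ₁ = 0.759
  ψ₁ = 0.759: g = -0.0170, g' = -0.942 → ψ₁ = 0.741
  ψ₁ = 0.741: g = -0.0003, g' = -0.914 → ψ₁ = 0.740
Converged at ψ₁ = 0.740.
Drum-1 compositions:
  cyclohexane: x = 0.114, y = 0.318
  1-propanol: x = 0.263, y = 0.495
  n-decane: x = 0.623, y = 0.187
Drum-2 feed = drum-1 vapor: z₂ = (0.3180, 0.4952, 0.1868).
Drum 2:
Let ψ₂ = V/F and solve Σ zᵢ(Kᵢ−1)/(1+ψ₂(Kᵢ−1)) = 0.
Check two-phase: ΣzᵢKᵢ = 1.256 > 1 and Σzᵢ/Kᵢ = 1.497 > 1, so g(0) = 0.256 > 0 and g(1) = -0.497 < 0.
Iterate (Newton) starting at ψ₂ = 0.5:
  ψ₂ = 0.500: g = 0.0577, g' = -0.475 → ψ₂ = 0.621
  ψ₂ = 0.621: g = -0.0067, g' = -0.599 → ψ₂ = 0.610
Converged at ψ₂ = 0.610.
  cyclohexane: x = 0.208, y = 0.388
  1-propanol: x = 0.427, y = 0.539
  n-decane: x = 0.365, y = 0.073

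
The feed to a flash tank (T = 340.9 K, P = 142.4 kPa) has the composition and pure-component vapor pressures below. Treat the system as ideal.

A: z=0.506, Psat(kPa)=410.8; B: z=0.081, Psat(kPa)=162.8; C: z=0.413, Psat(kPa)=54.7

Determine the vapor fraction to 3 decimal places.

Raoult's law: Kᵢ = Pᵢˢᵃᵗ/P = Pᵢˢᵃᵗ/142.4.
  K_A = 410.8/142.4 = 2.88483, K_B = 162.8/142.4 = 1.14326, K_C = 54.7/142.4 = 0.38413
Rachford–Rice: g(ψ) = Σ zᵢ(Kᵢ−1)/(1+ψ(Kᵢ−1)) = 0.
Feasibility: ΣzᵢKᵢ = 1.711, Σzᵢ/Kᵢ = 1.321 — both > 1, two phases present.
Newton iteration, ψ⁰ = 0.5:
  ψ = 0.500: g = 0.1343, g' = -0.805 → ψ = 0.667
  ψ = 0.667: g = 0.0016, g' = -0.805 → ψ = 0.669
Converged at ψ = 0.669.

ψ = 0.669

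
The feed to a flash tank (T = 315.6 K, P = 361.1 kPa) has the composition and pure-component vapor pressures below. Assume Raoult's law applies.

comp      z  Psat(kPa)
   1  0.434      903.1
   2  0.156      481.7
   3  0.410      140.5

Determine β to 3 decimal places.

β = 0.586

Raoult's law: Kᵢ = Pᵢˢᵃᵗ/P = Pᵢˢᵃᵗ/361.1.
  K_1 = 903.1/361.1 = 2.50097, K_2 = 481.7/361.1 = 1.33398, K_3 = 140.5/361.1 = 0.38909
Rachford–Rice: g(β) = Σ zᵢ(Kᵢ−1)/(1+β(Kᵢ−1)) = 0.
Check two-phase: ΣzᵢKᵢ = 1.453 > 1 and Σzᵢ/Kᵢ = 1.344 > 1, so g(0) = 0.453 > 0 and g(1) = -0.344 < 0.
Newton–Raphson from β = 0.5:
  β = 0.500: g = 0.0562, g' = -0.649 → β = 0.587
  β = 0.587: g = -0.0003, g' = -0.660 → β = 0.586
Converged at β = 0.586.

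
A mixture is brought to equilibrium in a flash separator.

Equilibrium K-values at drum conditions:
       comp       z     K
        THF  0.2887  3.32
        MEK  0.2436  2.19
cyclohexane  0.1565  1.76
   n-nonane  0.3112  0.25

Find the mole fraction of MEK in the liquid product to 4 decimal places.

Material balance + equilibrium reduce to Σ zᵢ(Kᵢ−1)/(1+V/F(Kᵢ−1)) = 0.
Feasibility: ΣzᵢKᵢ = 1.8452, Σzᵢ/Kᵢ = 1.5319 — both > 1, two phases present.
Newton–Raphson from V/F = 0.62:
  V/F = 0.6200: g = 0.08608, g' = -1.0289 → V/F = 0.7037
  V/F = 0.7037: g = -0.00452, g' = -1.1497 → V/F = 0.6997
Converged at V/F = 0.6997.
Compositions from xᵢ = zᵢ/(1+V/F(Kᵢ−1)), yᵢ = Kᵢxᵢ:
  THF: x = 0.1101, y = 0.3654
  MEK: x = 0.1329, y = 0.2911
  cyclohexane: x = 0.1022, y = 0.1798
  n-nonane: x = 0.6549, y = 0.1637

x_MEK = 0.1329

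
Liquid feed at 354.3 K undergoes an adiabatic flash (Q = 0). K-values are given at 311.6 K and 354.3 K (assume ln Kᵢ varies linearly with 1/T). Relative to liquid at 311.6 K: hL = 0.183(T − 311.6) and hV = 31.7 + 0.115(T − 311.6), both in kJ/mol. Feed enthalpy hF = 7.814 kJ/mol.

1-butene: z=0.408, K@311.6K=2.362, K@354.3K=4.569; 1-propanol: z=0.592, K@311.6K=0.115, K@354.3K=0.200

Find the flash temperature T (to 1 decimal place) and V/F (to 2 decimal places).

T = 325.2 K, V/F = 0.17

Adiabatic flash: solve Rachford–Rice at each trial T, then check hF = ψ·hV(T) + (1−ψ)·hL(T).
  T = 311.6 K: K = (2.362, 0.115), RR gives ψ = 0.026, H_out = 0.836 kJ/mol
  T = 354.3 K: K = (4.569, 0.200), RR gives ψ = 0.344, H_out = 17.724 kJ/mol
  T = 333.0 K: K = (3.358, 0.154), RR gives ψ = 0.231, H_out = 10.917 kJ/mol
  T = 322.3 K: K = (2.833, 0.134), RR gives ψ = 0.148, H_out = 6.545 kJ/mol
  T = 327.6 K: K = (3.086, 0.144), RR gives ψ = 0.193, H_out = 8.830 kJ/mol
  T = 325.0 K: K = (2.960, 0.139), RR gives ψ = 0.172, H_out = 7.743 kJ/mol
  T = 326.3 K: K = (3.023, 0.141), RR gives ψ = 0.183, H_out = 8.294 kJ/mol
Linear interpolation between T = 325.0 (H_out = 7.743) and T = 326.3 (H_out = 8.294) on hF = 7.814 gives T ≈ 325.2 K, at which ψ = 0.17.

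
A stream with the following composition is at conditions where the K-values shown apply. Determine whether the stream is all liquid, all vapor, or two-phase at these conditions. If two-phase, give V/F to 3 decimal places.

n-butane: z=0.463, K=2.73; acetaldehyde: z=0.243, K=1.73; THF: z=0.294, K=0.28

ΣzᵢKᵢ = 1.767; Σzᵢ/Kᵢ = 1.360.
Both exceed 1, so a two-phase solution exists.
Material balance + equilibrium reduce to Σ zᵢ(Kᵢ−1)/(1+ψ(Kᵢ−1)) = 0.
Newton iteration, ψ⁰ = 0.5:
  ψ = 0.500: g = 0.2287, g' = -0.840 → ψ = 0.772
  ψ = 0.772: g = -0.0205, g' = -1.080 → ψ = 0.753
Converged at ψ = 0.753.

two-phase, V/F = 0.753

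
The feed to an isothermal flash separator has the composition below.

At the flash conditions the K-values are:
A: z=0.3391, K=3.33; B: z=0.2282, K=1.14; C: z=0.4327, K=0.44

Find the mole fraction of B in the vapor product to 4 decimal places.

y_B = 0.2403

Material balance + equilibrium reduce to Σ zᵢ(Kᵢ−1)/(1+β(Kᵢ−1)) = 0.
Check two-phase: ΣzᵢKᵢ = 1.5797 > 1 and Σzᵢ/Kᵢ = 1.2854 > 1, so g(0) = 0.5797 > 0 and g(1) = -0.2854 < 0.
Iterate (Newton) starting at β = 0.5:
  β = 0.5000: g = 0.05826, g' = -0.6584 → β = 0.5885
  β = 0.5885: g = 0.00131, g' = -0.6331 → β = 0.5906
Converged at β = 0.5906.
Compositions from xᵢ = zᵢ/(1+β(Kᵢ−1)), yᵢ = Kᵢxᵢ:
  A: x = 0.1427, y = 0.4753
  B: x = 0.2108, y = 0.2403
  C: x = 0.6465, y = 0.2845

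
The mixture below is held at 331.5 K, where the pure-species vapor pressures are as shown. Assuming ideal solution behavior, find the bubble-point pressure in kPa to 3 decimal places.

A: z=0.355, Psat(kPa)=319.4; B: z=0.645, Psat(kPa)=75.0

At the bubble point ψ → 0, so ΣzᵢKᵢ = 1 with Kᵢ = Pᵢˢᵃᵗ/P ⇒ P = ΣzᵢPᵢˢᵃᵗ.
P = 0.355·319.4 + 0.645·75.0 = 161.762 kPa

Pbub = 161.762 kPa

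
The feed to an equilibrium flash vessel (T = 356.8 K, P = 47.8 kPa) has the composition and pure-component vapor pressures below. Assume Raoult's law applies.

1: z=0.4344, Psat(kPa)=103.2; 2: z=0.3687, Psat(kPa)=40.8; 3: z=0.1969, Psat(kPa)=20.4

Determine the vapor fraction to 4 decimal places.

Raoult's law: Kᵢ = Pᵢˢᵃᵗ/P = Pᵢˢᵃᵗ/47.8.
  K_1 = 103.2/47.8 = 2.158996, K_2 = 40.8/47.8 = 0.853556, K_3 = 20.4/47.8 = 0.426778
Let ψ = V/F and solve Σ zᵢ(Kᵢ−1)/(1+ψ(Kᵢ−1)) = 0.
g(0) = ΣzᵢKᵢ − 1 = 0.3366 and g(1) = 1 − Σzᵢ/Kᵢ = -0.0945, so a root lies in (0, 1).
Newton–Raphson from ψ = 0.5:
  ψ = 0.5000: g = 0.10228, g' = -0.3702 → ψ = 0.7763
  ψ = 0.7763: g = 0.00075, g' = -0.3818 → ψ = 0.7782
Converged at ψ = 0.7782.

ψ = 0.7782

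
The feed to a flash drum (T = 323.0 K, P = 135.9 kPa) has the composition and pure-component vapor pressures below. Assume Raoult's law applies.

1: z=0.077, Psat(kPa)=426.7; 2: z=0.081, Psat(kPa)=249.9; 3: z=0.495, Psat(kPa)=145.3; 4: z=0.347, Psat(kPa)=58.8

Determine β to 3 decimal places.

β = 0.160

Raoult's law: Kᵢ = Pᵢˢᵃᵗ/P = Pᵢˢᵃᵗ/135.9.
  K_1 = 426.7/135.9 = 3.13981, K_2 = 249.9/135.9 = 1.83885, K_3 = 145.3/135.9 = 1.06917, K_4 = 58.8/135.9 = 0.43267
Rachford–Rice: g(β) = Σ zᵢ(Kᵢ−1)/(1+β(Kᵢ−1)) = 0.
Check two-phase: ΣzᵢKᵢ = 1.070 > 1 and Σzᵢ/Kᵢ = 1.334 > 1, so g(0) = 0.070 > 0 and g(1) = -0.334 < 0.
Iterate (Newton) starting at β = 0.49:
  β = 0.490: g = -0.1110, g' = -0.329 → β = 0.153
  β = 0.153: g = 0.0027, g' = -0.381 → β = 0.160
Converged at β = 0.160.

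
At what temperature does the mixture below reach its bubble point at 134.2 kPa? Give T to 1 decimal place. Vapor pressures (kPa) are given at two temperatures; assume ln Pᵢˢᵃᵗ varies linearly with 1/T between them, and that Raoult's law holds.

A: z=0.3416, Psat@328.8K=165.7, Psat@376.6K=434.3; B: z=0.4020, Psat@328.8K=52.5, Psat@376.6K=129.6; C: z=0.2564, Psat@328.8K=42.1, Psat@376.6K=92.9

Bubble-point temperature: ΣzᵢPᵢˢᵃᵗ(T) = P. Interpolate ln Pᵢˢᵃᵗ = aᵢ + bᵢ/T.
  T = 328.8 K: ΣzᵢPᵢˢᵃᵗ = 88.50 kPa
  T = 376.6 K: ΣzᵢPᵢˢᵃᵗ = 224.28 kPa
  T = 352.7 K: ΣzᵢPᵢˢᵃᵗ = 145.34 kPa
  T = 340.8 K: ΣzᵢPᵢˢᵃᵗ = 114.51 kPa
  T = 346.8 K: ΣzᵢPᵢˢᵃᵗ = 129.40 kPa
  T = 349.8 K: ΣzᵢPᵢˢᵃᵗ = 137.34 kPa
  T = 348.3 K: ΣzᵢPᵢˢᵃᵗ = 133.33 kPa
Interpolating between 348.3 K and 349.8 K gives T ≈ 348.6 K.

T = 348.6 K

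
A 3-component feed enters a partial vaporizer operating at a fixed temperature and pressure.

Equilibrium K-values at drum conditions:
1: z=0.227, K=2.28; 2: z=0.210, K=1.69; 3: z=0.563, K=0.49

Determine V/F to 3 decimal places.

Rachford–Rice: g(V/F) = Σ zᵢ(Kᵢ−1)/(1+V/F(Kᵢ−1)) = 0.
g(0) = ΣzᵢKᵢ − 1 = 0.148 and g(1) = 1 − Σzᵢ/Kᵢ = -0.373, so a root lies in (0, 1).
Newton iteration, V/F⁰ = 0.5:
  V/F = 0.500: g = -0.1005, g' = -0.457 → V/F = 0.280
  V/F = 0.280: g = 0.0003, g' = -0.471 → V/F = 0.281
Converged at V/F = 0.281.

V/F = 0.281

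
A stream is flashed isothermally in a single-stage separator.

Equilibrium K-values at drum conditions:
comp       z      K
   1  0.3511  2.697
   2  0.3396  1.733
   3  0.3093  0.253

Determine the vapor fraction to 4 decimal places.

Let ψ = V/F and solve Σ zᵢ(Kᵢ−1)/(1+ψ(Kᵢ−1)) = 0.
Feasibility: ΣzᵢKᵢ = 1.6137, Σzᵢ/Kᵢ = 1.5487 — both > 1, two phases present.
Newton iteration, ψ⁰ = 0.5:
  ψ = 0.5000: g = 0.13570, g' = -0.8333 → ψ = 0.6628
  ψ = 0.6628: g = -0.00971, g' = -0.9837 → ψ = 0.6530
  ψ = 0.6530: g = -0.00007, g' = -0.9688 → ψ = 0.6529
Converged at ψ = 0.6529.

ψ = 0.6529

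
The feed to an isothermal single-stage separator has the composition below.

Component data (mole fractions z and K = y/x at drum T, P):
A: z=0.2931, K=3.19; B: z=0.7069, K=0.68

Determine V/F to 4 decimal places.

V/F = 0.5932

Binary case is linear: z₁(K₁−1)(1+V/F(K₂−1)) + z₂(K₂−1)(1+V/F(K₁−1)) = 0
⇒ V/F = [z₁(K₁−1)+z₂(K₂−1)] / [−(K₁−1)(K₂−1)] = 0.41568/0.70080 = 0.5932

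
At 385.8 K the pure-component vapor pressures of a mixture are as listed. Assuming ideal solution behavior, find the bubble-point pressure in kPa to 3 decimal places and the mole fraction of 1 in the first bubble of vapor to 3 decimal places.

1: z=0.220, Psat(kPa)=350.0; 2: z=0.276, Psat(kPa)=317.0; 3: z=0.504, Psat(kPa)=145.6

Pbub = 237.874 kPa, y_1 = 0.324

At the bubble point ψ → 0, so ΣzᵢKᵢ = 1 with Kᵢ = Pᵢˢᵃᵗ/P ⇒ P = ΣzᵢPᵢˢᵃᵗ.
P = 0.220·350.0 + 0.276·317.0 + 0.504·145.6 = 237.874 kPa
yᵢ = zᵢPᵢˢᵃᵗ/P ⇒ y_1 = 0.220·350.0/237.874 = 0.324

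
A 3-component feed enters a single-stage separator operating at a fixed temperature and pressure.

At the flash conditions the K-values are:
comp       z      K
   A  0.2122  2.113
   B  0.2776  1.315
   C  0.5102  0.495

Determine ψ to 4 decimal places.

ψ = 0.1693

Iterate (Newton) starting at ψ = 0.69:
  ψ = 0.6900: g = -0.19002, g' = -0.4092 → ψ = 0.2256
  ψ = 0.2256: g = -0.02036, g' = -0.3577 → ψ = 0.1687
  ψ = 0.1687: g = 0.00024, g' = -0.3666 → ψ = 0.1693
Converged at ψ = 0.1693.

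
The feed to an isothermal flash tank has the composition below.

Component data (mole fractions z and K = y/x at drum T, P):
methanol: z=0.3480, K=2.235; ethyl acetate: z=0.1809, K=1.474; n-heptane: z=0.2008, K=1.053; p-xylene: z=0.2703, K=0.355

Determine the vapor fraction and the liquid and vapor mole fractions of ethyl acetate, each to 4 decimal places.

ψ = 0.6766, x_ethyl acetate = 0.1370, y_ethyl acetate = 0.2019

Iterate (Newton) starting at ψ = 0.63:
  ψ = 0.6300: g = 0.02436, g' = -0.5116 → ψ = 0.6776
  ψ = 0.6776: g = -0.00055, g' = -0.5360 → ψ = 0.6766
Converged at ψ = 0.6766.
Compositions from xᵢ = zᵢ/(1+ψ(Kᵢ−1)), yᵢ = Kᵢxᵢ:
  methanol: x = 0.1896, y = 0.4237
  ethyl acetate: x = 0.1370, y = 0.2019
  n-heptane: x = 0.1938, y = 0.2041
  p-xylene: x = 0.4796, y = 0.1703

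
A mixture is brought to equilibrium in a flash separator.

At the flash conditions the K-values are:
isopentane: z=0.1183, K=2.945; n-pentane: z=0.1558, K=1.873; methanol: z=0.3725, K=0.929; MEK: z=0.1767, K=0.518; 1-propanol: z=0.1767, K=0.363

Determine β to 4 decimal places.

Rachford–Rice: g(β) = Σ zᵢ(Kᵢ−1)/(1+β(Kᵢ−1)) = 0.
Feasibility: ΣzᵢKᵢ = 1.1419, Σzᵢ/Kᵢ = 1.3522 — both > 1, two phases present.
Newton–Raphson from β = 0.3:
  β = 0.3000: g = -0.01265, g' = -0.4207 → β = 0.2699
  β = 0.2699: g = 0.00015, g' = -0.4310 → β = 0.2703
Converged at β = 0.2703.

β = 0.2703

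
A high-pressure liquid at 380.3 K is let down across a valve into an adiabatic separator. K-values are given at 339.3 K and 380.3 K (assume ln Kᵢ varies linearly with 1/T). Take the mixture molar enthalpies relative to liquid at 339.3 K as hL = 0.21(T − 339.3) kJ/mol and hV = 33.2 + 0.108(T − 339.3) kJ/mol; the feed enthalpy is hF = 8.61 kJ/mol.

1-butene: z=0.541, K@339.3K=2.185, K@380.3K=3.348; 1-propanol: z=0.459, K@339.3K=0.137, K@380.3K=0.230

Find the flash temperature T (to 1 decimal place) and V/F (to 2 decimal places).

T = 340.6 K, V/F = 0.25

Adiabatic flash: solve Rachford–Rice at each trial T, then check hF = ψ·hV(T) + (1−ψ)·hL(T).
  T = 339.3 K: K = (2.185, 0.137), RR gives ψ = 0.240, H_out = 7.953 kJ/mol
  T = 380.3 K: K = (3.348, 0.230), RR gives ψ = 0.507, H_out = 23.325 kJ/mol
  T = 359.8 K: K = (2.738, 0.180), RR gives ψ = 0.396, H_out = 16.616 kJ/mol
  T = 349.6 K: K = (2.455, 0.158), RR gives ψ = 0.327, H_out = 12.675 kJ/mol
  T = 344.5 K: K = (2.320, 0.147), RR gives ψ = 0.287, H_out = 10.455 kJ/mol
  T = 341.9 K: K = (2.252, 0.142), RR gives ψ = 0.264, H_out = 9.238 kJ/mol
  T = 340.6 K: K = (2.218, 0.140), RR gives ψ = 0.252, H_out = 8.605 kJ/mol
Linear interpolation between T = 340.6 (H_out = 8.605) and T = 341.9 (H_out = 9.238) on hF = 8.61 gives T ≈ 340.6 K, at which ψ = 0.25.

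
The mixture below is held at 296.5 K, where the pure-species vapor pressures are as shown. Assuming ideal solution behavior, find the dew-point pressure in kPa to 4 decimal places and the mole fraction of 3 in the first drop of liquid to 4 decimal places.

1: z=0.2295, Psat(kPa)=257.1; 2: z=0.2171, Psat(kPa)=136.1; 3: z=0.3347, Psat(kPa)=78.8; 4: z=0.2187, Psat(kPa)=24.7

At the dew point ψ → 1, so Σzᵢ/Kᵢ = 1 with Kᵢ = Pᵢˢᵃᵗ/P ⇒ 1/P = Σzᵢ/Pᵢˢᵃᵗ.
1/P = 0.2295/257.1 + 0.2171/136.1 + 0.3347/78.8 + 0.2187/24.7 = 0.0155895 ⇒ P = 64.1457 kPa
xᵢ = zᵢP/Pᵢˢᵃᵗ ⇒ x_3 = 0.3347·64.1457/78.8 = 0.2725

Pdew = 64.1457 kPa, x_3 = 0.2725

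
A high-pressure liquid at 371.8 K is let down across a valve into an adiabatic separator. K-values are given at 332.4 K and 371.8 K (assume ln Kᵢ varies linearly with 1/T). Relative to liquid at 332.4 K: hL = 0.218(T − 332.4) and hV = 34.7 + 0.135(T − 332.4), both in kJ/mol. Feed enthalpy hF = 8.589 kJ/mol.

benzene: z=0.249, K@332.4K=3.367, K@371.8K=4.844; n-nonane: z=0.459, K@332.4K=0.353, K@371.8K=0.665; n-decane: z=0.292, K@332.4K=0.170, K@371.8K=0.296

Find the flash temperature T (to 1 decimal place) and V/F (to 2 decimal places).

T = 349.6 K, V/F = 0.15

Adiabatic flash: solve Rachford–Rice at each trial T, then check hF = ψ·hV(T) + (1−ψ)·hL(T).
  T = 332.4 K: K = (3.367, 0.353, 0.170), RR gives ψ = 0.029, H_out = 1.018 kJ/mol
  T = 371.8 K: K = (4.844, 0.665, 0.296), RR gives ψ = 0.312, H_out = 18.397 kJ/mol
  T = 352.1 K: K = (4.080, 0.493, 0.228), RR gives ψ = 0.162, H_out = 9.662 kJ/mol
  T = 342.2 K: K = (3.715, 0.419, 0.197), RR gives ψ = 0.096, H_out = 5.386 kJ/mol
  T = 347.1 K: K = (3.894, 0.455, 0.212), RR gives ψ = 0.129, H_out = 7.509 kJ/mol
  T = 349.6 K: K = (3.986, 0.474, 0.220), RR gives ψ = 0.145, H_out = 8.586 kJ/mol
  T = 350.9 K: K = (4.035, 0.484, 0.224), RR gives ψ = 0.154, H_out = 9.145 kJ/mol
Linear interpolation between T = 349.6 (H_out = 8.586) and T = 350.9 (H_out = 9.145) on hF = 8.589 gives T ≈ 349.6 K, at which ψ = 0.15.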